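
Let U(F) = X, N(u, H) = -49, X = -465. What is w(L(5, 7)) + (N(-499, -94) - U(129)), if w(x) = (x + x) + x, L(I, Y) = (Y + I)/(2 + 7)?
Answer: 420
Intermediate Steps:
L(I, Y) = I/9 + Y/9 (L(I, Y) = (I + Y)/9 = (I + Y)*(⅑) = I/9 + Y/9)
U(F) = -465
w(x) = 3*x (w(x) = 2*x + x = 3*x)
w(L(5, 7)) + (N(-499, -94) - U(129)) = 3*((⅑)*5 + (⅑)*7) + (-49 - 1*(-465)) = 3*(5/9 + 7/9) + (-49 + 465) = 3*(4/3) + 416 = 4 + 416 = 420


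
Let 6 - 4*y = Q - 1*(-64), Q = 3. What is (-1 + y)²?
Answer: 4225/16 ≈ 264.06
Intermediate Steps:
y = -61/4 (y = 3/2 - (3 - 1*(-64))/4 = 3/2 - (3 + 64)/4 = 3/2 - ¼*67 = 3/2 - 67/4 = -61/4 ≈ -15.250)
(-1 + y)² = (-1 - 61/4)² = (-65/4)² = 4225/16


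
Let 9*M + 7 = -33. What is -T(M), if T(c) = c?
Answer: 40/9 ≈ 4.4444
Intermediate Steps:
M = -40/9 (M = -7/9 + (⅑)*(-33) = -7/9 - 11/3 = -40/9 ≈ -4.4444)
-T(M) = -1*(-40/9) = 40/9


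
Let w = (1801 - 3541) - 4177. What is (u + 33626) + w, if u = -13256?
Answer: 14453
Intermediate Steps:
w = -5917 (w = -1740 - 4177 = -5917)
(u + 33626) + w = (-13256 + 33626) - 5917 = 20370 - 5917 = 14453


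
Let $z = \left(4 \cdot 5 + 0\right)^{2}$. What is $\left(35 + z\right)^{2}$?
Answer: $189225$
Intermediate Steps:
$z = 400$ ($z = \left(20 + 0\right)^{2} = 20^{2} = 400$)
$\left(35 + z\right)^{2} = \left(35 + 400\right)^{2} = 435^{2} = 189225$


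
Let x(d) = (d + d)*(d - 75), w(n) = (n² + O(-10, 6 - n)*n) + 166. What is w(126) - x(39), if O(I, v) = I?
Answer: 17590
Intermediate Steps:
w(n) = 166 + n² - 10*n (w(n) = (n² - 10*n) + 166 = 166 + n² - 10*n)
x(d) = 2*d*(-75 + d) (x(d) = (2*d)*(-75 + d) = 2*d*(-75 + d))
w(126) - x(39) = (166 + 126² - 10*126) - 2*39*(-75 + 39) = (166 + 15876 - 1260) - 2*39*(-36) = 14782 - 1*(-2808) = 14782 + 2808 = 17590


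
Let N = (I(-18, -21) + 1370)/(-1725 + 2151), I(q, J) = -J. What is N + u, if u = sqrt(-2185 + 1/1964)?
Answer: 1391/426 + I*sqrt(2107047449)/982 ≈ 3.2653 + 46.744*I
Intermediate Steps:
u = I*sqrt(2107047449)/982 (u = sqrt(-2185 + 1/1964) = sqrt(-4291339/1964) = I*sqrt(2107047449)/982 ≈ 46.744*I)
N = 1391/426 (N = (-1*(-21) + 1370)/(-1725 + 2151) = (21 + 1370)/426 = 1391*(1/426) = 1391/426 ≈ 3.2653)
N + u = 1391/426 + I*sqrt(2107047449)/982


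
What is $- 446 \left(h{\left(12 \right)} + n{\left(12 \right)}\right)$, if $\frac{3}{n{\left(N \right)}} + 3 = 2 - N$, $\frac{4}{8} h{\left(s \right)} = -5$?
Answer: $\frac{59318}{13} \approx 4562.9$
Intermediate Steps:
$h{\left(s \right)} = -10$ ($h{\left(s \right)} = 2 \left(-5\right) = -10$)
$n{\left(N \right)} = \frac{3}{-1 - N}$ ($n{\left(N \right)} = \frac{3}{-3 - \left(-2 + N\right)} = \frac{3}{-1 - N}$)
$- 446 \left(h{\left(12 \right)} + n{\left(12 \right)}\right) = - 446 \left(-10 - \frac{3}{1 + 12}\right) = - 446 \left(-10 - \frac{3}{13}\right) = \left(-446\right) \left(- \frac{133}{13}\right) = \frac{59318}{13}$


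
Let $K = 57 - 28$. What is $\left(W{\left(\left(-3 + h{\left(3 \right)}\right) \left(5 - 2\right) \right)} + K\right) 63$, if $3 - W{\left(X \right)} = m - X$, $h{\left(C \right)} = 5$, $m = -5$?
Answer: $2709$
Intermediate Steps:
$K = 29$
$W{\left(X \right)} = 8 + X$ ($W{\left(X \right)} = 3 - \left(-5 - X\right) = 3 + \left(5 + X\right) = 8 + X$)
$\left(W{\left(\left(-3 + h{\left(3 \right)}\right) \left(5 - 2\right) \right)} + K\right) 63 = \left(\left(8 + \left(-3 + 5\right) \left(5 - 2\right)\right) + 29\right) 63 = \left(\left(8 + 2 \cdot 3\right) + 29\right) 63 = \left(\left(8 + 6\right) + 29\right) 63 = \left(14 + 29\right) 63 = 43 \cdot 63 = 2709$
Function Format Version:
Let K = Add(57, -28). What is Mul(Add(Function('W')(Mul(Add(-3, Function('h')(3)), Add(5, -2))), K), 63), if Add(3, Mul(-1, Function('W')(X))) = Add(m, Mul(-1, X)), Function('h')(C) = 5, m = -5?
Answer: 2709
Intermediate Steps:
K = 29
Function('W')(X) = Add(8, X) (Function('W')(X) = Add(3, Mul(-1, Add(-5, Mul(-1, X)))) = Add(3, Add(5, X)) = Add(8, X))
Mul(Add(Function('W')(Mul(Add(-3, Function('h')(3)), Add(5, -2))), K), 63) = Mul(Add(Add(8, Mul(Add(-3, 5), Add(5, -2))), 29), 63) = Mul(Add(Add(8, Mul(2, 3)), 29), 63) = Mul(Add(Add(8, 6), 29), 63) = Mul(Add(14, 29), 63) = Mul(43, 63) = 2709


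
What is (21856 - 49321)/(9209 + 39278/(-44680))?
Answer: -204522700/68569807 ≈ -2.9827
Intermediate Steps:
(21856 - 49321)/(9209 + 39278/(-44680)) = -27465/(9209 + 39278*(-1/44680)) = -27465/(9209 - 19639/22340) = -27465/205709421/22340 = -27465*22340/205709421 = -204522700/68569807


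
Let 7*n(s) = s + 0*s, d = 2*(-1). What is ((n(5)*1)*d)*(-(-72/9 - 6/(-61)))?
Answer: -4820/427 ≈ -11.288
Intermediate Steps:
d = -2
n(s) = s/7 (n(s) = (s + 0*s)/7 = (s + 0)/7 = s/7)
((n(5)*1)*d)*(-(-72/9 - 6/(-61))) = ((((1/7)*5)*1)*(-2))*(-(-72/9 - 6/(-61))) = (((5/7)*1)*(-2))*(-(-72*1/9 - 6*(-1/61))) = ((5/7)*(-2))*(-(-8 + 6/61)) = -(-10)*(-482)/(7*61) = -10/7*482/61 = -4820/427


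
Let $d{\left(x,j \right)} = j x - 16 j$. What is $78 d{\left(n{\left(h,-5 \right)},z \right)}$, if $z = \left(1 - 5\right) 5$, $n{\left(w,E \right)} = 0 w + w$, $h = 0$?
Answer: $24960$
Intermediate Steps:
$n{\left(w,E \right)} = w$ ($n{\left(w,E \right)} = 0 + w = w$)
$z = -20$ ($z = \left(-4\right) 5 = -20$)
$d{\left(x,j \right)} = - 16 j + j x$
$78 d{\left(n{\left(h,-5 \right)},z \right)} = 78 \left(- 20 \left(-16 + 0\right)\right) = 78 \left(\left(-20\right) \left(-16\right)\right) = 78 \cdot 320 = 24960$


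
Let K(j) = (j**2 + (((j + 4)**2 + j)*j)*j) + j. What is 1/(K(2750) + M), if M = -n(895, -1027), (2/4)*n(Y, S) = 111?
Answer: 1/57378706690028 ≈ 1.7428e-14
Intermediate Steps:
n(Y, S) = 222 (n(Y, S) = 2*111 = 222)
M = -222 (M = -1*222 = -222)
K(j) = j + j**2 + j**2*(j + (4 + j)**2) (K(j) = (j**2 + (((4 + j)**2 + j)*j)*j) + j = (j**2 + ((j + (4 + j)**2)*j)*j) + j = (j**2 + (j*(j + (4 + j)**2))*j) + j = (j**2 + j**2*(j + (4 + j)**2)) + j = j + j**2 + j**2*(j + (4 + j)**2))
1/(K(2750) + M) = 1/(2750*(1 + 2750 + 2750**2 + 2750*(4 + 2750)**2) - 222) = 1/(2750*(1 + 2750 + 7562500 + 2750*2754**2) - 222) = 1/(2750*(1 + 2750 + 7562500 + 2750*7584516) - 222) = 1/(2750*(1 + 2750 + 7562500 + 20857419000) - 222) = 1/(2750*20864984251 - 222) = 1/(57378706690250 - 222) = 1/57378706690028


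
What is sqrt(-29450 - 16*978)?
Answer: I*sqrt(45098) ≈ 212.36*I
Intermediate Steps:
sqrt(-29450 - 16*978) = sqrt(-29450 - 15648) = sqrt(-45098) = I*sqrt(45098)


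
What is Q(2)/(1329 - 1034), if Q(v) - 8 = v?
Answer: 2/59 ≈ 0.033898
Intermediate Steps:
Q(v) = 8 + v
Q(2)/(1329 - 1034) = (8 + 2)/(1329 - 1034) = 10/295 = (1/295)*10 = 2/59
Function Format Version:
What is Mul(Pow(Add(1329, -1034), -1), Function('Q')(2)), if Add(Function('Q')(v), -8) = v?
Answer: Rational(2, 59) ≈ 0.033898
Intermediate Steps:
Function('Q')(v) = Add(8, v)
Mul(Pow(Add(1329, -1034), -1), Function('Q')(2)) = Mul(Pow(Add(1329, -1034), -1), Add(8, 2)) = Mul(Pow(295, -1), 10) = Mul(Rational(1, 295), 10) = Rational(2, 59)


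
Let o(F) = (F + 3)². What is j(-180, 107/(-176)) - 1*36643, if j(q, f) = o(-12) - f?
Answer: -6434805/176 ≈ -36561.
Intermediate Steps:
o(F) = (3 + F)²
j(q, f) = 81 - f (j(q, f) = (3 - 12)² - f = (-9)² - f = 81 - f)
j(-180, 107/(-176)) - 1*36643 = (81 - 107/(-176)) - 1*36643 = (81 - 107*(-1)/176) - 36643 = (81 - 1*(-107/176)) - 36643 = (81 + 107/176) - 36643 = 14363/176 - 36643 = -6434805/176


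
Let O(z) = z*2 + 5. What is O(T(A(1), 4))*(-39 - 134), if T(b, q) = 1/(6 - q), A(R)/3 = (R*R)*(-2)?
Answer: -1038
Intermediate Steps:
A(R) = -6*R² (A(R) = 3*((R*R)*(-2)) = 3*(R²*(-2)) = 3*(-2*R²) = -6*R²)
O(z) = 5 + 2*z (O(z) = 2*z + 5 = 5 + 2*z)
O(T(A(1), 4))*(-39 - 134) = (5 + 2*(-1/(-6 + 4)))*(-39 - 134) = (5 + 2*(-1/(-2)))*(-173) = (5 + 2*(-1*(-½)))*(-173) = (5 + 2*(½))*(-173) = (5 + 1)*(-173) = 6*(-173) = -1038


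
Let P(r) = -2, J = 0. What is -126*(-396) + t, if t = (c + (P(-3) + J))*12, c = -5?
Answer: 49812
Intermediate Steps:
t = -84 (t = (-5 + (-2 + 0))*12 = (-5 - 2)*12 = -7*12 = -84)
-126*(-396) + t = -126*(-396) - 84 = 49896 - 84 = 49812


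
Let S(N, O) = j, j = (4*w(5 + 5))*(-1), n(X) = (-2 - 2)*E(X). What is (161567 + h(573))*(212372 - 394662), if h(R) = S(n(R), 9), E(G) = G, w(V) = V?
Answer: -29444756830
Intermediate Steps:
n(X) = -4*X (n(X) = (-2 - 2)*X = -4*X)
j = -40 (j = (4*(5 + 5))*(-1) = (4*10)*(-1) = 40*(-1) = -40)
S(N, O) = -40
h(R) = -40
(161567 + h(573))*(212372 - 394662) = (161567 - 40)*(212372 - 394662) = 161527*(-182290) = -29444756830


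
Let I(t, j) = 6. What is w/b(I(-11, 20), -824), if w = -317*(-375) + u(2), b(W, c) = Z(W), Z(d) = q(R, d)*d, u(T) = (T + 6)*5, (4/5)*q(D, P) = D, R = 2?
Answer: 23783/3 ≈ 7927.7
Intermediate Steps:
q(D, P) = 5*D/4
u(T) = 30 + 5*T (u(T) = (6 + T)*5 = 30 + 5*T)
Z(d) = 5*d/2 (Z(d) = ((5/4)*2)*d = 5*d/2)
b(W, c) = 5*W/2
w = 118915 (w = -317*(-375) + (30 + 5*2) = 118875 + (30 + 10) = 118875 + 40 = 118915)
w/b(I(-11, 20), -824) = 118915/(((5/2)*6)) = 118915/15 = 118915*(1/15) = 23783/3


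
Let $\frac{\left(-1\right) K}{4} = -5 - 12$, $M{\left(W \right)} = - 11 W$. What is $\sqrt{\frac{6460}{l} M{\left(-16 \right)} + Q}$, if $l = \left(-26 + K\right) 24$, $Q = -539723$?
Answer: $\frac{i \sqrt{237520423}}{21} \approx 733.89 i$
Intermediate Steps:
$K = 68$ ($K = - 4 \left(-5 - 12\right) = \left(-4\right) \left(-17\right) = 68$)
$l = 1008$ ($l = \left(-26 + 68\right) 24 = 42 \cdot 24 = 1008$)
$\sqrt{\frac{6460}{l} M{\left(-16 \right)} + Q} = \sqrt{\frac{6460}{1008} \left(\left(-11\right) \left(-16\right)\right) - 539723} = \sqrt{6460 \cdot \frac{1}{1008} \cdot 176 - 539723} = \sqrt{\frac{1615}{252} \cdot 176 - 539723} = \sqrt{\frac{71060}{63} - 539723} = \sqrt{- \frac{33931489}{63}} = \frac{i \sqrt{237520423}}{21}$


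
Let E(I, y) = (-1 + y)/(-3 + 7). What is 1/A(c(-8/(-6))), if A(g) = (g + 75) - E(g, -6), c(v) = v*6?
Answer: 4/339 ≈ 0.011799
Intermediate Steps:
E(I, y) = -¼ + y/4 (E(I, y) = (-1 + y)/4 = (-1 + y)*(¼) = -¼ + y/4)
c(v) = 6*v
A(g) = 307/4 + g (A(g) = (g + 75) - (-¼ + (¼)*(-6)) = (75 + g) - (-¼ - 3/2) = (75 + g) - 1*(-7/4) = (75 + g) + 7/4 = 307/4 + g)
1/A(c(-8/(-6))) = 1/(307/4 + 6*(-8/(-6))) = 1/(307/4 + 6*(-8*(-⅙))) = 1/(307/4 + 6*(4/3)) = 1/(307/4 + 8) = 1/(339/4) = 4/339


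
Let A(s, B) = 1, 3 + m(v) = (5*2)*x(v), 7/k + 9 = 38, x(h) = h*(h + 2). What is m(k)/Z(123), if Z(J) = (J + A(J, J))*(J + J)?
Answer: 2027/25653864 ≈ 7.9013e-5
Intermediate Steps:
x(h) = h*(2 + h)
k = 7/29 (k = 7/(-9 + 38) = 7/29 ≈ 0.24138)
m(v) = -3 + 10*v*(2 + v) (m(v) = -3 + (5*2)*(v*(2 + v)) = -3 + 10*(v*(2 + v)) = -3 + 10*v*(2 + v))
Z(J) = 2*J*(1 + J) (Z(J) = (J + 1)*(J + J) = (1 + J)*(2*J) = 2*J*(1 + J))
m(k)/Z(123) = (-3 + 10*(7/29)*(2 + 7/29))/((2*123*(1 + 123))) = (-3 + 10*(7/29)*(65/29))/((2*123*124)) = (-3 + 4550/841)/30504 = (2027/841)*(1/30504) = 2027/25653864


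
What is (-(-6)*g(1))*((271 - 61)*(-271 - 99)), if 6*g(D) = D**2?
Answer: -77700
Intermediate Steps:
g(D) = D**2/6
(-(-6)*g(1))*((271 - 61)*(-271 - 99)) = (-(-6)*(1/6)*1**2)*((271 - 61)*(-271 - 99)) = (-(-6)*(1/6)*1)*(210*(-370)) = -(-6)/6*(-77700) = -6*(-1/6)*(-77700) = 1*(-77700) = -77700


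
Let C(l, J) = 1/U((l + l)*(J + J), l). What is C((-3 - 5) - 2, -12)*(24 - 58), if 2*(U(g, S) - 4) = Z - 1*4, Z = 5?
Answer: -68/9 ≈ -7.5556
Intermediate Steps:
U(g, S) = 9/2 (U(g, S) = 4 + (5 - 1*4)/2 = 4 + (5 - 4)/2 = 4 + (1/2)*1 = 4 + 1/2 = 9/2)
C(l, J) = 2/9 (C(l, J) = 1/(9/2) = 2/9)
C((-3 - 5) - 2, -12)*(24 - 58) = 2*(24 - 58)/9 = (2/9)*(-34) = -68/9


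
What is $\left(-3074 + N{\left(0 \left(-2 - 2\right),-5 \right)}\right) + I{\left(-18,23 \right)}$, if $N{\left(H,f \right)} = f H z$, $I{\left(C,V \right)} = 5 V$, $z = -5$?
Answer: $-2959$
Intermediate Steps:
$N{\left(H,f \right)} = - 5 H f$ ($N{\left(H,f \right)} = f H \left(-5\right) = H f \left(-5\right) = - 5 H f$)
$\left(-3074 + N{\left(0 \left(-2 - 2\right),-5 \right)}\right) + I{\left(-18,23 \right)} = \left(-3074 - 5 \cdot 0 \left(-2 - 2\right) \left(-5\right)\right) + 5 \cdot 23 = \left(-3074 - 5 \cdot 0 \left(-4\right) \left(-5\right)\right) + 115 = \left(-3074 - 0 \left(-5\right)\right) + 115 = \left(-3074 + 0\right) + 115 = -3074 + 115 = -2959$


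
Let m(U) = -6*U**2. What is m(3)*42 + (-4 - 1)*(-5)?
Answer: -2243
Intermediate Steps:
m(3)*42 + (-4 - 1)*(-5) = -6*3**2*42 + (-4 - 1)*(-5) = -6*9*42 - 5*(-5) = -54*42 + 25 = -2268 + 25 = -2243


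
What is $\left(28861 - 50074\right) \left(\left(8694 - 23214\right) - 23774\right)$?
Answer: $812330622$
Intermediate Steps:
$\left(28861 - 50074\right) \left(\left(8694 - 23214\right) - 23774\right) = - 21213 \left(\left(8694 - 23214\right) - 23774\right) = - 21213 \left(-14520 - 23774\right) = \left(-21213\right) \left(-38294\right) = 812330622$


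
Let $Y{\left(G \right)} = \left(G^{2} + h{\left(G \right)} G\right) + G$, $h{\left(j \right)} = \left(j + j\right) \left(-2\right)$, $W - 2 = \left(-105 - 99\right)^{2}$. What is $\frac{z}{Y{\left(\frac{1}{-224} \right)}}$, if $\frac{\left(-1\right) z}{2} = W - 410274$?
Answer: $- \frac{36995366912}{227} \approx -1.6298 \cdot 10^{8}$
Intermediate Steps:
$W = 41618$ ($W = 2 + \left(-105 - 99\right)^{2} = 2 + \left(-204\right)^{2} = 2 + 41616 = 41618$)
$z = 737312$ ($z = - 2 \left(41618 - 410274\right) = \left(-2\right) \left(-368656\right) = 737312$)
$h{\left(j \right)} = - 4 j$ ($h{\left(j \right)} = 2 j \left(-2\right) = - 4 j$)
$Y{\left(G \right)} = G - 3 G^{2}$ ($Y{\left(G \right)} = \left(G^{2} + - 4 G G\right) + G = \left(G^{2} - 4 G^{2}\right) + G = - 3 G^{2} + G = G - 3 G^{2}$)
$\frac{z}{Y{\left(\frac{1}{-224} \right)}} = \frac{737312}{\frac{1}{-224} \left(1 - \frac{3}{-224}\right)} = \frac{737312}{\left(- \frac{1}{224}\right) \left(1 - - \frac{3}{224}\right)} = \frac{737312}{\left(- \frac{1}{224}\right) \left(1 + \frac{3}{224}\right)} = \frac{737312}{\left(- \frac{1}{224}\right) \frac{227}{224}} = \frac{737312}{- \frac{227}{50176}} = 737312 \left(- \frac{50176}{227}\right) = - \frac{36995366912}{227}$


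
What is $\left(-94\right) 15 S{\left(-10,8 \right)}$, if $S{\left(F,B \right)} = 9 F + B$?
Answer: $115620$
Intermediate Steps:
$S{\left(F,B \right)} = B + 9 F$
$\left(-94\right) 15 S{\left(-10,8 \right)} = \left(-94\right) 15 \left(8 + 9 \left(-10\right)\right) = - 1410 \left(8 - 90\right) = \left(-1410\right) \left(-82\right) = 115620$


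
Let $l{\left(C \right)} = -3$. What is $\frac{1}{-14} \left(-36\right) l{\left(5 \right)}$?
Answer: $- \frac{54}{7} \approx -7.7143$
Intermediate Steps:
$\frac{1}{-14} \left(-36\right) l{\left(5 \right)} = \frac{1}{-14} \left(-36\right) \left(-3\right) = \left(- \frac{1}{14}\right) \left(-36\right) \left(-3\right) = \frac{18}{7} \left(-3\right) = - \frac{54}{7}$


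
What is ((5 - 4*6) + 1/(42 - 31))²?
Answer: 43264/121 ≈ 357.55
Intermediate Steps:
((5 - 4*6) + 1/(42 - 31))² = ((5 - 24) + 1/11)² = (-19 + 1/11)² = (-208/11)² = 43264/121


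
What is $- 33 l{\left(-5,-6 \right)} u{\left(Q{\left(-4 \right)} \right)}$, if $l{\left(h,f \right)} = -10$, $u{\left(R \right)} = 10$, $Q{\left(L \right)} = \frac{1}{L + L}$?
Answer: $3300$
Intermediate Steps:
$Q{\left(L \right)} = \frac{1}{2 L}$
$- 33 l{\left(-5,-6 \right)} u{\left(Q{\left(-4 \right)} \right)} = \left(-33\right) \left(-10\right) 10 = 330 \cdot 10 = 3300$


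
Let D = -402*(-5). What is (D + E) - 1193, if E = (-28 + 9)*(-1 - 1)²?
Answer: 741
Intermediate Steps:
E = -76 (E = -19*(-2)² = -19*4 = -76)
D = 2010
(D + E) - 1193 = (2010 - 76) - 1193 = 1934 - 1193 = 741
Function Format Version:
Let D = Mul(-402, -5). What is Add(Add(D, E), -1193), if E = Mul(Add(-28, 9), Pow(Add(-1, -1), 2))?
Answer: 741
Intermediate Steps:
E = -76 (E = Mul(-19, Pow(-2, 2)) = Mul(-19, 4) = -76)
D = 2010
Add(Add(D, E), -1193) = Add(Add(2010, -76), -1193) = Add(1934, -1193) = 741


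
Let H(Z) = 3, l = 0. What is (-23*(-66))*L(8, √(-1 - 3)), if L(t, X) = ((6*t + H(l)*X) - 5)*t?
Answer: 522192 + 72864*I ≈ 5.2219e+5 + 72864.0*I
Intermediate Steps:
L(t, X) = t*(-5 + 3*X + 6*t) (L(t, X) = ((6*t + 3*X) - 5)*t = ((3*X + 6*t) - 5)*t = (-5 + 3*X + 6*t)*t = t*(-5 + 3*X + 6*t))
(-23*(-66))*L(8, √(-1 - 3)) = (-23*(-66))*(8*(-5 + 3*√(-1 - 3) + 6*8)) = 1518*(8*(-5 + 3*√(-4) + 48)) = 1518*(8*(-5 + 3*(2*I) + 48)) = 1518*(8*(-5 + 6*I + 48)) = 1518*(8*(43 + 6*I)) = 1518*(344 + 48*I) = 522192 + 72864*I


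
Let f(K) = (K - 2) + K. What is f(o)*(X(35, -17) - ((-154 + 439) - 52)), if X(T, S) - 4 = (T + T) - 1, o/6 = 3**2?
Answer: -16960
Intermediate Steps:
o = 54 (o = 6*3**2 = 6*9 = 54)
f(K) = -2 + 2*K (f(K) = (-2 + K) + K = -2 + 2*K)
X(T, S) = 3 + 2*T (X(T, S) = 4 + ((T + T) - 1) = 4 + (2*T - 1) = 4 + (-1 + 2*T) = 3 + 2*T)
f(o)*(X(35, -17) - ((-154 + 439) - 52)) = (-2 + 2*54)*((3 + 2*35) - ((-154 + 439) - 52)) = (-2 + 108)*((3 + 70) - (285 - 52)) = 106*(73 - 1*233) = 106*(73 - 233) = 106*(-160) = -16960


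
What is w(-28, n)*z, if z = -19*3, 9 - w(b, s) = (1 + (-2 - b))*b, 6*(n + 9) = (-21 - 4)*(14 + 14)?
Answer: -43605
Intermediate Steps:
n = -377/3 (n = -9 + ((-21 - 4)*(14 + 14))/6 = -9 + (-25*28)/6 = -9 + (⅙)*(-700) = -9 - 350/3 = -377/3 ≈ -125.67)
w(b, s) = 9 - b*(-1 - b) (w(b, s) = 9 - (1 + (-2 - b))*b = 9 - (-1 - b)*b = 9 - b*(-1 - b))
z = -57
w(-28, n)*z = (9 - 28 + (-28)²)*(-57) = (9 - 28 + 784)*(-57) = 765*(-57) = -43605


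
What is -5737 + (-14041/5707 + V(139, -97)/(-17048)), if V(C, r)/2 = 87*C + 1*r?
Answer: -69818233393/12161617 ≈ -5740.9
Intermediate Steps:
V(C, r) = 2*r + 174*C (V(C, r) = 2*(87*C + 1*r) = 2*(87*C + r) = 2*(r + 87*C) = 2*r + 174*C)
-5737 + (-14041/5707 + V(139, -97)/(-17048)) = -5737 + (-14041/5707 + (2*(-97) + 174*139)/(-17048)) = -5737 + (-14041*1/5707 + (-194 + 24186)*(-1/17048)) = -5737 + (-14041/5707 + 23992*(-1/17048)) = -5737 + (-14041/5707 - 2999/2131) = -5737 - 47036664/12161617 = -69818233393/12161617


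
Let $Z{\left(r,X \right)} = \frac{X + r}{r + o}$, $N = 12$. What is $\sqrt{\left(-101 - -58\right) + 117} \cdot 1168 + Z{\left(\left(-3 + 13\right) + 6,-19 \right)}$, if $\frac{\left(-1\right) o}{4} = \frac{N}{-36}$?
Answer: $- \frac{9}{52} + 1168 \sqrt{74} \approx 10047.0$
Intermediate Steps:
$o = \frac{4}{3}$ ($o = - 4 \frac{12}{-36} = - 4 \cdot 12 \left(- \frac{1}{36}\right) = \left(-4\right) \left(- \frac{1}{3}\right) = \frac{4}{3} \approx 1.3333$)
$Z{\left(r,X \right)} = \frac{X + r}{\frac{4}{3} + r}$ ($Z{\left(r,X \right)} = \frac{X + r}{r + \frac{4}{3}} = \frac{X + r}{\frac{4}{3} + r}$)
$\sqrt{\left(-101 - -58\right) + 117} \cdot 1168 + Z{\left(\left(-3 + 13\right) + 6,-19 \right)} = \sqrt{\left(-101 - -58\right) + 117} \cdot 1168 + \frac{3 \left(-19 + \left(\left(-3 + 13\right) + 6\right)\right)}{4 + 3 \left(\left(-3 + 13\right) + 6\right)} = \sqrt{\left(-101 + 58\right) + 117} \cdot 1168 + \frac{3 \left(-19 + \left(10 + 6\right)\right)}{4 + 3 \left(10 + 6\right)} = \sqrt{-43 + 117} \cdot 1168 + \frac{3 \left(-19 + 16\right)}{4 + 3 \cdot 16} = \sqrt{74} \cdot 1168 + 3 \frac{1}{4 + 48} \left(-3\right) = 1168 \sqrt{74} + 3 \cdot \frac{1}{52} \left(-3\right) = 1168 \sqrt{74} - \frac{9}{52} = - \frac{9}{52} + 1168 \sqrt{74}$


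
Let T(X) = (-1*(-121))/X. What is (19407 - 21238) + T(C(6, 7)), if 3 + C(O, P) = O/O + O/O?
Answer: -1952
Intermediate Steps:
C(O, P) = -1 (C(O, P) = -3 + (O/O + O/O) = -3 + (1 + 1) = -3 + 2 = -1)
T(X) = 121/X
(19407 - 21238) + T(C(6, 7)) = (19407 - 21238) + 121/(-1) = -1831 + 121*(-1) = -1831 - 121 = -1952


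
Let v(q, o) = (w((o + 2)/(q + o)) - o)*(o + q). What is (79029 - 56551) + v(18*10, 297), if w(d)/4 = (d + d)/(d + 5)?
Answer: -79691915/671 ≈ -1.1877e+5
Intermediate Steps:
w(d) = 8*d/(5 + d) (w(d) = 4*((d + d)/(d + 5)) = 4*((2*d)/(5 + d)) = 4*(2*d/(5 + d)) = 8*d/(5 + d))
v(q, o) = (o + q)*(-o + 8*(2 + o)/((5 + (2 + o)/(o + q))*(o + q))) (v(q, o) = (8*((o + 2)/(q + o))/(5 + (o + 2)/(q + o)) - o)*(o + q) = (8*((2 + o)/(o + q))/(5 + (2 + o)/(o + q)) - o)*(o + q) = (8*(2 + o)/((5 + (2 + o)/(o + q))*(o + q)) - o)*(o + q) = (-o + 8*(2 + o)/((5 + (2 + o)/(o + q))*(o + q)))*(o + q) = (o + q)*(-o + 8*(2 + o)/((5 + (2 + o)/(o + q))*(o + q))))
(79029 - 56551) + v(18*10, 297) = (79029 - 56551) + (8*297*(2 + 297) + 8*(18*10)*(2 + 297) - 1*297*(297 + 18*10)*(2 + 5*(18*10) + 6*297))/(2 + 5*(18*10) + 6*297) = 22478 + (8*297*299 + 8*180*299 - 1*297*(297 + 180)*(2 + 5*180 + 1782))/(2 + 5*180 + 1782) = 22478 + (710424 + 430560 - 1*297*477*(2 + 900 + 1782))/(2 + 900 + 1782) = 22478 + (710424 + 430560 - 1*297*477*2684)/2684 = 22478 + (710424 + 430560 - 380239596)/2684 = 22478 + (1/2684)*(-379098612) = 22478 - 94774653/671 = -79691915/671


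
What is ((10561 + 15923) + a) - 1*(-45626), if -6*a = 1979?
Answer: 430681/6 ≈ 71780.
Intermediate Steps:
a = -1979/6 (a = -⅙*1979 = -1979/6 ≈ -329.83)
((10561 + 15923) + a) - 1*(-45626) = ((10561 + 15923) - 1979/6) - 1*(-45626) = (26484 - 1979/6) + 45626 = 156925/6 + 45626 = 430681/6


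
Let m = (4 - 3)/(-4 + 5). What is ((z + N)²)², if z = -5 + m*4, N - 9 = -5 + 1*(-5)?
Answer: 16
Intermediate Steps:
N = -1 (N = 9 + (-5 + 1*(-5)) = 9 + (-5 - 5) = 9 - 10 = -1)
m = 1 (m = 1/1 = 1*1 = 1)
z = -1 (z = -5 + 1*4 = -5 + 4 = -1)
((z + N)²)² = ((-1 - 1)²)² = ((-2)²)² = 4² = 16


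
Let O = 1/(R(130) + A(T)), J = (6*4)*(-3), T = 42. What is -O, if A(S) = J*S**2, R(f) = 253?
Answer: 1/126755 ≈ 7.8892e-6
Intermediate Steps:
J = -72 (J = 24*(-3) = -72)
A(S) = -72*S**2
O = -1/126755 (O = 1/(253 - 72*42**2) = 1/(253 - 72*1764) = 1/(253 - 127008) = 1/(-126755) = -1/126755 ≈ -7.8892e-6)
-O = -1*(-1/126755) = 1/126755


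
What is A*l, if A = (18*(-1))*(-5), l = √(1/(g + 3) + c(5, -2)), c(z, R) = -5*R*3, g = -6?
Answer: 30*√267 ≈ 490.20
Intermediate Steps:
c(z, R) = -15*R
l = √267/3 (l = √(1/(-6 + 3) - 15*(-2)) = √(1/(-3) + 30) = √(-⅓ + 30) = √(89/3) = √267/3 ≈ 5.4467)
A = 90 (A = -18*(-5) = 90)
A*l = 90*(√267/3) = 30*√267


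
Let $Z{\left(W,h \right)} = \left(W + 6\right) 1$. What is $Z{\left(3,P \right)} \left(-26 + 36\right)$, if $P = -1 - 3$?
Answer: $90$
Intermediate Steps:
$P = -4$
$Z{\left(W,h \right)} = 6 + W$ ($Z{\left(W,h \right)} = \left(6 + W\right) 1 = 6 + W$)
$Z{\left(3,P \right)} \left(-26 + 36\right) = \left(6 + 3\right) \left(-26 + 36\right) = 9 \cdot 10 = 90$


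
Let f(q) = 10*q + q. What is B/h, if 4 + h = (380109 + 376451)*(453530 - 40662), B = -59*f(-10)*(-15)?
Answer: -16225/52059902346 ≈ -3.1166e-7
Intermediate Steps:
f(q) = 11*q
B = -97350 (B = -649*(-10)*(-15) = -59*(-110)*(-15) = 6490*(-15) = -97350)
h = 312359414076 (h = -4 + (380109 + 376451)*(453530 - 40662) = -4 + 756560*412868 = -4 + 312359414080 = 312359414076)
B/h = -97350/312359414076 = -97350*1/312359414076 = -16225/52059902346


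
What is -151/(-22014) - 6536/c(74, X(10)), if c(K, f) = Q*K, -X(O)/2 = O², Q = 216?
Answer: -491215/1221777 ≈ -0.40205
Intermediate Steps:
X(O) = -2*O²
c(K, f) = 216*K
-151/(-22014) - 6536/c(74, X(10)) = -151/(-22014) - 6536/(216*74) = -151*(-1/22014) - 6536/15984 = 151/22014 - 6536*1/15984 = 151/22014 - 817/1998 = -491215/1221777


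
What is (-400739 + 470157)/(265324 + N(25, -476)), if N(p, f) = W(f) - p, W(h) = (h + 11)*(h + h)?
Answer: 69418/707979 ≈ 0.098051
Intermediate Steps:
W(h) = 2*h*(11 + h) (W(h) = (11 + h)*(2*h) = 2*h*(11 + h))
N(p, f) = -p + 2*f*(11 + f) (N(p, f) = 2*f*(11 + f) - p = -p + 2*f*(11 + f))
(-400739 + 470157)/(265324 + N(25, -476)) = (-400739 + 470157)/(265324 + (-1*25 + 2*(-476)*(11 - 476))) = 69418/(265324 + (-25 + 2*(-476)*(-465))) = 69418/(265324 + (-25 + 442680)) = 69418/(265324 + 442655) = 69418/707979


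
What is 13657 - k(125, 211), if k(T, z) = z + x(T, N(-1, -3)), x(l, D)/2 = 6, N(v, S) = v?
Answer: 13434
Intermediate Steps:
x(l, D) = 12 (x(l, D) = 2*6 = 12)
k(T, z) = 12 + z (k(T, z) = z + 12 = 12 + z)
13657 - k(125, 211) = 13657 - (12 + 211) = 13657 - 1*223 = 13657 - 223 = 13434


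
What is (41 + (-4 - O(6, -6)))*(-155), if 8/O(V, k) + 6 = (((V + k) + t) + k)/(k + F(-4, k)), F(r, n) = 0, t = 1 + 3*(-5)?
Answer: -6200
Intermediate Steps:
t = -14 (t = 1 - 15 = -14)
O(V, k) = 8/(-6 + (-14 + V + 2*k)/k) (O(V, k) = 8/(-6 + (((V + k) - 14) + k)/(k + 0)) = 8/(-6 + ((-14 + V + k) + k)/k) = 8/(-6 + (-14 + V + 2*k)/k))
(41 + (-4 - O(6, -6)))*(-155) = (41 + (-4 - (-8)*(-6)/(14 - 1*6 + 4*(-6))))*(-155) = (41 + (-4 - (-8)*(-6)/(14 - 6 - 24)))*(-155) = (41 + (-4 - (-8)*(-6)/(-16)))*(-155) = (41 + (-4 - (-8)*(-6)*(-1)/16))*(-155) = (41 + (-4 - 1*(-3)))*(-155) = (41 + (-4 + 3))*(-155) = (41 - 1)*(-155) = 40*(-155) = -6200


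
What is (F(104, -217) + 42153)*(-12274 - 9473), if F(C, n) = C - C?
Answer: -916701291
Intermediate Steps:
F(C, n) = 0
(F(104, -217) + 42153)*(-12274 - 9473) = (0 + 42153)*(-12274 - 9473) = 42153*(-21747) = -916701291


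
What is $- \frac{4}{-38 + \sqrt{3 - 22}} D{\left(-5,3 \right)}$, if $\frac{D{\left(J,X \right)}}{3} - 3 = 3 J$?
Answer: $- \frac{288}{77} - \frac{144 i \sqrt{19}}{1463} \approx -3.7403 - 0.42904 i$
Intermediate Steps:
$D{\left(J,X \right)} = 9 + 9 J$ ($D{\left(J,X \right)} = 9 + 3 \cdot 3 J = 9 + 9 J$)
$- \frac{4}{-38 + \sqrt{3 - 22}} D{\left(-5,3 \right)} = - \frac{4}{-38 + \sqrt{3 - 22}} \left(9 + 9 \left(-5\right)\right) = - \frac{4}{-38 + \sqrt{-19}} \left(9 - 45\right) = - \frac{4}{-38 + i \sqrt{19}} \left(-36\right) = \frac{144}{-38 + i \sqrt{19}}$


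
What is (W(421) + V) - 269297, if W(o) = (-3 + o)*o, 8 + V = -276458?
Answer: -369785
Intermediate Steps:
V = -276466 (V = -8 - 276458 = -276466)
W(o) = o*(-3 + o)
(W(421) + V) - 269297 = (421*(-3 + 421) - 276466) - 269297 = (421*418 - 276466) - 269297 = (175978 - 276466) - 269297 = -100488 - 269297 = -369785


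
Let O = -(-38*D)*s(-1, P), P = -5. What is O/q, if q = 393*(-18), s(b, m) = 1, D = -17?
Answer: 323/3537 ≈ 0.091320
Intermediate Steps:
O = -646 (O = -(-38*(-17)) = -646 ≈ -646.00)
q = -7074
O/q = -646/(-7074) = -646*(-1/7074) = 323/3537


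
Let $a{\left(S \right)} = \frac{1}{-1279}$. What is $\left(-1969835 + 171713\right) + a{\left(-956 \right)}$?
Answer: $- \frac{2299798039}{1279} \approx -1.7981 \cdot 10^{6}$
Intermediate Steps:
$a{\left(S \right)} = - \frac{1}{1279}$
$\left(-1969835 + 171713\right) + a{\left(-956 \right)} = \left(-1969835 + 171713\right) - \frac{1}{1279} = -1798122 - \frac{1}{1279} = - \frac{2299798039}{1279}$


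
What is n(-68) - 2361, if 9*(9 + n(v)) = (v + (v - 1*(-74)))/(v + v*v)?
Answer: -48589771/20502 ≈ -2370.0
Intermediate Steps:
n(v) = -9 + (74 + 2*v)/(9*(v + v²)) (n(v) = -9 + ((v + (v - 1*(-74)))/(v + v*v))/9 = -9 + ((v + (v + 74))/(v + v²))/9 = -9 + ((v + (74 + v))/(v + v²))/9 = -9 + ((74 + 2*v)/(v + v²))/9 = -9 + (74 + 2*v)/(9*(v + v²)))
n(-68) - 2361 = (⅑)*(74 - 81*(-68)² - 79*(-68))/(-68*(1 - 68)) - 2361 = (⅑)*(-1/68)*(74 - 81*4624 + 5372)/(-67) - 2361 = (⅑)*(-1/68)*(-1/67)*(74 - 374544 + 5372) - 2361 = (⅑)*(-1/68)*(-1/67)*(-369098) - 2361 = -184549/20502 - 2361 = -48589771/20502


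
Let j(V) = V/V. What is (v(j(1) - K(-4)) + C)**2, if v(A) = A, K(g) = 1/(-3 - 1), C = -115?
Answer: 207025/16 ≈ 12939.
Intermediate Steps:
j(V) = 1
K(g) = -1/4 (K(g) = 1/(-4) = -1/4)
(v(j(1) - K(-4)) + C)**2 = ((1 - 1*(-1/4)) - 115)**2 = ((1 + 1/4) - 115)**2 = (5/4 - 115)**2 = (-455/4)**2 = 207025/16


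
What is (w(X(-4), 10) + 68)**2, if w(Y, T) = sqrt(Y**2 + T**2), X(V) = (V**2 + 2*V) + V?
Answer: 4740 + 272*sqrt(29) ≈ 6204.8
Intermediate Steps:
X(V) = V**2 + 3*V
w(Y, T) = sqrt(T**2 + Y**2)
(w(X(-4), 10) + 68)**2 = (sqrt(10**2 + (-4*(3 - 4))**2) + 68)**2 = (sqrt(100 + (-4*(-1))**2) + 68)**2 = (sqrt(100 + 4**2) + 68)**2 = (sqrt(100 + 16) + 68)**2 = (sqrt(116) + 68)**2 = (2*sqrt(29) + 68)**2 = (68 + 2*sqrt(29))**2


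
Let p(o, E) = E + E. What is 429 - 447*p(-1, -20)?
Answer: 18309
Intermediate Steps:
p(o, E) = 2*E
429 - 447*p(-1, -20) = 429 - 894*(-20) = 429 - 447*(-40) = 429 + 17880 = 18309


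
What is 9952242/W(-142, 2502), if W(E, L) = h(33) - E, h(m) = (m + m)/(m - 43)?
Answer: 49761210/677 ≈ 73503.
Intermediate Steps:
h(m) = 2*m/(-43 + m) (h(m) = (2*m)/(-43 + m) = 2*m/(-43 + m))
W(E, L) = -33/5 - E (W(E, L) = 2*33/(-43 + 33) - E = 2*33/(-10) - E = 2*33*(-⅒) - E = -33/5 - E)
9952242/W(-142, 2502) = 9952242/(-33/5 - 1*(-142)) = 9952242/(-33/5 + 142) = 9952242/(677/5) = 9952242*(5/677) = 49761210/677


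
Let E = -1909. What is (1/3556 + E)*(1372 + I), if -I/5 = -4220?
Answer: -38137248054/889 ≈ -4.2899e+7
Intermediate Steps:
I = 21100 (I = -5*(-4220) = 21100)
(1/3556 + E)*(1372 + I) = (1/3556 - 1909)*(1372 + 21100) = (1/3556 - 1909)*22472 = -6788403/3556*22472 = -38137248054/889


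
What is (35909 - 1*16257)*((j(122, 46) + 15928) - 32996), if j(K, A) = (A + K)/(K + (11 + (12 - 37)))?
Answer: -3018507896/9 ≈ -3.3539e+8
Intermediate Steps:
j(K, A) = (A + K)/(-14 + K) (j(K, A) = (A + K)/(K + (11 - 25)) = (A + K)/(K - 14) = (A + K)/(-14 + K))
(35909 - 1*16257)*((j(122, 46) + 15928) - 32996) = (35909 - 1*16257)*(((46 + 122)/(-14 + 122) + 15928) - 32996) = (35909 - 16257)*((168/108 + 15928) - 32996) = 19652*(((1/108)*168 + 15928) - 32996) = 19652*((14/9 + 15928) - 32996) = 19652*(143366/9 - 32996) = 19652*(-153598/9) = -3018507896/9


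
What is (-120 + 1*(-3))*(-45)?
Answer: 5535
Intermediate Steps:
(-120 + 1*(-3))*(-45) = (-120 - 3)*(-45) = -123*(-45) = 5535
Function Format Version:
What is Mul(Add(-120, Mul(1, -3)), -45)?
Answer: 5535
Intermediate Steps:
Mul(Add(-120, Mul(1, -3)), -45) = Mul(Add(-120, -3), -45) = Mul(-123, -45) = 5535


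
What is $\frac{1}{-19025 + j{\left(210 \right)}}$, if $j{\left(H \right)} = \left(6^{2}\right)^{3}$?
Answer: $\frac{1}{27631} \approx 3.6191 \cdot 10^{-5}$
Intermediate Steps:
$j{\left(H \right)} = 46656$ ($j{\left(H \right)} = 36^{3} = 46656$)
$\frac{1}{-19025 + j{\left(210 \right)}} = \frac{1}{-19025 + 46656} = \frac{1}{27631}$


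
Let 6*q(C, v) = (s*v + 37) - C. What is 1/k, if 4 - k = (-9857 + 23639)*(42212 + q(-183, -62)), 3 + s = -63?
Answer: -1/591670444 ≈ -1.6901e-9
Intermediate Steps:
s = -66 (s = -3 - 63 = -66)
q(C, v) = 37/6 - 11*v - C/6 (q(C, v) = ((-66*v + 37) - C)/6 = ((37 - 66*v) - C)/6 = (37 - C - 66*v)/6 = 37/6 - 11*v - C/6)
k = -591670444 (k = 4 - (-9857 + 23639)*(42212 + (37/6 - 11*(-62) - 1/6*(-183))) = 4 - 13782*(42212 + (37/6 + 682 + 61/2)) = 4 - 13782*(42212 + 2156/3) = 4 - 13782*128792/3 = 4 - 1*591670448 = 4 - 591670448 = -591670444)
1/k = 1/(-591670444) = -1/591670444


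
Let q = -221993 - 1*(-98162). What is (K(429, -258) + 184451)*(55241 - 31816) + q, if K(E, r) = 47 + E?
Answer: 4331791144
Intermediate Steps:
q = -123831 (q = -221993 + 98162 = -123831)
(K(429, -258) + 184451)*(55241 - 31816) + q = ((47 + 429) + 184451)*(55241 - 31816) - 123831 = (476 + 184451)*23425 - 123831 = 184927*23425 - 123831 = 4331914975 - 123831 = 4331791144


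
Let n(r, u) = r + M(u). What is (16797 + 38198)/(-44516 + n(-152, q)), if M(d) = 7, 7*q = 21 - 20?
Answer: -54995/44661 ≈ -1.2314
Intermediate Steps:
q = ⅐ (q = (21 - 20)/7 = (⅐)*1 = ⅐ ≈ 0.14286)
n(r, u) = 7 + r (n(r, u) = r + 7 = 7 + r)
(16797 + 38198)/(-44516 + n(-152, q)) = (16797 + 38198)/(-44516 + (7 - 152)) = 54995/(-44516 - 145) = 54995/(-44661) = 54995*(-1/44661) = -54995/44661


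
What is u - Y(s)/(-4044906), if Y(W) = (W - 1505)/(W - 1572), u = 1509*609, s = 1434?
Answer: 512972462988539/558197028 ≈ 9.1898e+5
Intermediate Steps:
u = 918981
Y(W) = (-1505 + W)/(-1572 + W)
u - Y(s)/(-4044906) = 918981 - (-1505 + 1434)/(-1572 + 1434)/(-4044906) = 918981 - -71/(-138)*(-1)/4044906 = 918981 - (-1/138*(-71))*(-1)/4044906 = 918981 - 71*(-1)/(138*4044906) = 918981 - 1*(-71/558197028) = 918981 + 71/558197028 = 512972462988539/558197028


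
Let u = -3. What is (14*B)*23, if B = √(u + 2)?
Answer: 322*I ≈ 322.0*I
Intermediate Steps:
B = I (B = √(-3 + 2) = √(-1) = I ≈ 1.0*I)
(14*B)*23 = (14*I)*23 = 322*I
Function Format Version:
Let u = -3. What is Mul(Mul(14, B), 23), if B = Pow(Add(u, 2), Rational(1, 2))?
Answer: Mul(322, I) ≈ Mul(322.00, I)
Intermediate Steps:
B = I (B = Pow(Add(-3, 2), Rational(1, 2)) = Pow(-1, Rational(1, 2)) = I ≈ Mul(1.0000, I))
Mul(Mul(14, B), 23) = Mul(Mul(14, I), 23) = Mul(322, I)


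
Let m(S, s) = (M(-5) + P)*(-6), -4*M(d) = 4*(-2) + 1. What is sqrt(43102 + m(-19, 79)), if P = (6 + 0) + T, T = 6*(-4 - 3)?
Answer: sqrt(173230)/2 ≈ 208.10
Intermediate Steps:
T = -42 (T = 6*(-7) = -42)
P = -36 (P = (6 + 0) - 42 = 6 - 42 = -36)
M(d) = 7/4 (M(d) = -(4*(-2) + 1)/4 = -(-8 + 1)/4 = -1/4*(-7) = 7/4)
m(S, s) = 411/2 (m(S, s) = (7/4 - 36)*(-6) = -137/4*(-6) = 411/2)
sqrt(43102 + m(-19, 79)) = sqrt(43102 + 411/2) = sqrt(86615/2) = sqrt(173230)/2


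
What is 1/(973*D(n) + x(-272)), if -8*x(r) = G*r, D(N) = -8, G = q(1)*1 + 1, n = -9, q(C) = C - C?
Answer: -1/7750 ≈ -0.00012903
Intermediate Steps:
q(C) = 0
G = 1 (G = 0*1 + 1 = 0 + 1 = 1)
x(r) = -r/8
1/(973*D(n) + x(-272)) = 1/(973*(-8) - ⅛*(-272)) = 1/(-7784 + 34) = 1/(-7750) = -1/7750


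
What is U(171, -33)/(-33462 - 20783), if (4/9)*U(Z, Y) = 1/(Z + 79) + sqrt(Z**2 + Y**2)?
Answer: -9/54245000 - 27*sqrt(3370)/216980 ≈ -0.0072239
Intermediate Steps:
U(Z, Y) = 9/(4*(79 + Z)) + 9*sqrt(Y**2 + Z**2)/4 (U(Z, Y) = 9*(1/(Z + 79) + sqrt(Z**2 + Y**2))/4 = 9*(1/(79 + Z) + sqrt(Y**2 + Z**2))/4 = 9/(4*(79 + Z)) + 9*sqrt(Y**2 + Z**2)/4)
U(171, -33)/(-33462 - 20783) = (9*(1 + 79*sqrt((-33)**2 + 171**2) + 171*sqrt((-33)**2 + 171**2))/(4*(79 + 171)))/(-33462 - 20783) = ((9/4)*(1 + 79*sqrt(1089 + 29241) + 171*sqrt(1089 + 29241))/250)/(-54245) = ((9/4)*(1/250)*(1 + 79*sqrt(30330) + 171*sqrt(30330)))*(-1/54245) = ((9/4)*(1/250)*(1 + 79*(3*sqrt(3370)) + 171*(3*sqrt(3370))))*(-1/54245) = ((9/4)*(1/250)*(1 + 237*sqrt(3370) + 513*sqrt(3370)))*(-1/54245) = ((9/4)*(1/250)*(1 + 750*sqrt(3370)))*(-1/54245) = (9/1000 + 27*sqrt(3370)/4)*(-1/54245) = -9/54245000 - 27*sqrt(3370)/216980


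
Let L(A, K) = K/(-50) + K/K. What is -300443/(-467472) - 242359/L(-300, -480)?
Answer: -566464308761/24776016 ≈ -22863.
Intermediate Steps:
L(A, K) = 1 - K/50 (L(A, K) = K*(-1/50) + 1 = -K/50 + 1 = 1 - K/50)
-300443/(-467472) - 242359/L(-300, -480) = -300443/(-467472) - 242359/(1 - 1/50*(-480)) = -300443*(-1/467472) - 242359/(1 + 48/5) = 300443/467472 - 242359/53/5 = 300443/467472 - 242359*5/53 = 300443/467472 - 1211795/53 = -566464308761/24776016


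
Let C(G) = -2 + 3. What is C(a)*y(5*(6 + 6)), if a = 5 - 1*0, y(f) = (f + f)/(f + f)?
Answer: 1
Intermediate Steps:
y(f) = 1 (y(f) = (2*f)/((2*f)) = (2*f)*(1/(2*f)) = 1)
a = 5 (a = 5 + 0 = 5)
C(G) = 1
C(a)*y(5*(6 + 6)) = 1*1 = 1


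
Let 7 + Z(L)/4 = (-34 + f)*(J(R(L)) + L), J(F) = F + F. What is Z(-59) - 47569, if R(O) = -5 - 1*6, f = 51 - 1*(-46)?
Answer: -68009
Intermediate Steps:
f = 97 (f = 51 + 46 = 97)
R(O) = -11 (R(O) = -5 - 6 = -11)
J(F) = 2*F
Z(L) = -5572 + 252*L (Z(L) = -28 + 4*((-34 + 97)*(2*(-11) + L)) = -28 + 4*(63*(-22 + L)) = -28 + 4*(-1386 + 63*L) = -28 + (-5544 + 252*L) = -5572 + 252*L)
Z(-59) - 47569 = (-5572 + 252*(-59)) - 47569 = (-5572 - 14868) - 47569 = -20440 - 47569 = -68009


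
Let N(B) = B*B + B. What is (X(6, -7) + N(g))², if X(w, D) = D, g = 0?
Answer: 49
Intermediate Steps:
N(B) = B + B² (N(B) = B² + B = B + B²)
(X(6, -7) + N(g))² = (-7 + 0*(1 + 0))² = (-7 + 0*1)² = (-7 + 0)² = (-7)² = 49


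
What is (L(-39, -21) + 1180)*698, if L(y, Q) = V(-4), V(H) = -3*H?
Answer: 832016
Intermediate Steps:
L(y, Q) = 12 (L(y, Q) = -3*(-4) = 12)
(L(-39, -21) + 1180)*698 = (12 + 1180)*698 = 1192*698 = 832016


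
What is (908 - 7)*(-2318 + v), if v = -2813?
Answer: -4623031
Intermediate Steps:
(908 - 7)*(-2318 + v) = (908 - 7)*(-2318 - 2813) = 901*(-5131) = -4623031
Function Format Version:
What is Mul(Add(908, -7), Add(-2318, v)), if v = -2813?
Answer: -4623031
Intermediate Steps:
Mul(Add(908, -7), Add(-2318, v)) = Mul(Add(908, -7), Add(-2318, -2813)) = Mul(901, -5131) = -4623031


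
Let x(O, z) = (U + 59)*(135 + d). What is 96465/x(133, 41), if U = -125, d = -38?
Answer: -32155/2134 ≈ -15.068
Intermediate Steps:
x(O, z) = -6402 (x(O, z) = (-125 + 59)*(135 - 38) = -66*97 = -6402)
96465/x(133, 41) = 96465/(-6402) = 96465*(-1/6402) = -32155/2134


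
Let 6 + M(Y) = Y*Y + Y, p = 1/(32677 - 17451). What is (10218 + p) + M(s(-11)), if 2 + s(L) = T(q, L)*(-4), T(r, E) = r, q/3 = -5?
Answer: 207591285/15226 ≈ 13634.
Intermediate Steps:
q = -15 (q = 3*(-5) = -15)
s(L) = 58 (s(L) = -2 - 15*(-4) = -2 + 60 = 58)
p = 1/15226 ≈ 6.5677e-5
M(Y) = -6 + Y + Y² (M(Y) = -6 + (Y*Y + Y) = -6 + (Y² + Y) = -6 + (Y + Y²) = -6 + Y + Y²)
(10218 + p) + M(s(-11)) = (10218 + 1/15226) + (-6 + 58 + 58²) = 155579269/15226 + (-6 + 58 + 3364) = 155579269/15226 + 3416 = 207591285/15226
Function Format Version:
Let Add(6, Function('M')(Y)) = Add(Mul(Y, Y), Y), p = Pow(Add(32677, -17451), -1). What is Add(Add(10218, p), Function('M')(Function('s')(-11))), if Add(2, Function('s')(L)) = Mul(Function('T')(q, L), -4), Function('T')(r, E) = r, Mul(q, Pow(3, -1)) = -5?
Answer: Rational(207591285, 15226) ≈ 13634.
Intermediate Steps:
q = -15 (q = Mul(3, -5) = -15)
Function('s')(L) = 58 (Function('s')(L) = Add(-2, Mul(-15, -4)) = Add(-2, 60) = 58)
p = Rational(1, 15226) (p = Pow(15226, -1) = Rational(1, 15226) ≈ 6.5677e-5)
Function('M')(Y) = Add(-6, Y, Pow(Y, 2)) (Function('M')(Y) = Add(-6, Add(Mul(Y, Y), Y)) = Add(-6, Add(Pow(Y, 2), Y)) = Add(-6, Add(Y, Pow(Y, 2))) = Add(-6, Y, Pow(Y, 2)))
Add(Add(10218, p), Function('M')(Function('s')(-11))) = Add(Add(10218, Rational(1, 15226)), Add(-6, 58, Pow(58, 2))) = Add(Rational(155579269, 15226), Add(-6, 58, 3364)) = Add(Rational(155579269, 15226), 3416) = Rational(207591285, 15226)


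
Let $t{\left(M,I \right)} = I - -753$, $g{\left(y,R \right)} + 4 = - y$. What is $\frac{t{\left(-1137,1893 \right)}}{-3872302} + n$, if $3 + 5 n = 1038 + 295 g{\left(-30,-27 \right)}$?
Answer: $\frac{481548224}{276593} \approx 1741.0$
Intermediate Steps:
$g{\left(y,R \right)} = -4 - y$
$t{\left(M,I \right)} = 753 + I$ ($t{\left(M,I \right)} = I + 753 = 753 + I$)
$n = 1741$ ($n = - \frac{3}{5} + \frac{1038 + 295 \left(-4 - -30\right)}{5} = - \frac{3}{5} + \frac{1038 + 295 \left(-4 + 30\right)}{5} = - \frac{3}{5} + \frac{1038 + 295 \cdot 26}{5} = - \frac{3}{5} + \frac{1038 + 7670}{5} = - \frac{3}{5} + \frac{1}{5} \cdot 8708 = - \frac{3}{5} + \frac{8708}{5} = 1741$)
$\frac{t{\left(-1137,1893 \right)}}{-3872302} + n = \frac{753 + 1893}{-3872302} + 1741 = 2646 \left(- \frac{1}{3872302}\right) + 1741 = - \frac{189}{276593} + 1741 = \frac{481548224}{276593}$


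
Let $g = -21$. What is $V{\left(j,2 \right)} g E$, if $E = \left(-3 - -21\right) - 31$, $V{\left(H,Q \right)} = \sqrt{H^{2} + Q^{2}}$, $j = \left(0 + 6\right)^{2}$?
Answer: $2730 \sqrt{13} \approx 9843.2$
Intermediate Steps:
$j = 36$ ($j = 6^{2} = 36$)
$E = -13$ ($E = \left(-3 + 21\right) - 31 = 18 - 31 = -13$)
$V{\left(j,2 \right)} g E = \sqrt{36^{2} + 2^{2}} \left(-21\right) \left(-13\right) = \sqrt{1296 + 4} \left(-21\right) \left(-13\right) = \sqrt{1300} \left(-21\right) \left(-13\right) = 10 \sqrt{13} \left(-21\right) \left(-13\right) = - 210 \sqrt{13} \left(-13\right) = 2730 \sqrt{13}$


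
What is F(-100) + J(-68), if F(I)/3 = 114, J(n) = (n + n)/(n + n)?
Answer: 343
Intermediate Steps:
J(n) = 1 (J(n) = (2*n)/((2*n)) = (2*n)*(1/(2*n)) = 1)
F(I) = 342 (F(I) = 3*114 = 342)
F(-100) + J(-68) = 342 + 1 = 343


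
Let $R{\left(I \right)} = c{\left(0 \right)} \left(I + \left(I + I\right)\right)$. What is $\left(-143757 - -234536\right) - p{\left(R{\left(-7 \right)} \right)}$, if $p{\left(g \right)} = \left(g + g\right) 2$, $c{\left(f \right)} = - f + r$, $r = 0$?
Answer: $90779$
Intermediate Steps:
$c{\left(f \right)} = - f$ ($c{\left(f \right)} = - f + 0 = - f$)
$R{\left(I \right)} = 0$ ($R{\left(I \right)} = \left(-1\right) 0 \left(I + \left(I + I\right)\right) = 0 \left(I + 2 I\right) = 0 \cdot 3 I = 0$)
$p{\left(g \right)} = 4 g$ ($p{\left(g \right)} = 2 g 2 = 4 g$)
$\left(-143757 - -234536\right) - p{\left(R{\left(-7 \right)} \right)} = \left(-143757 - -234536\right) - 4 \cdot 0 = \left(-143757 + 234536\right) - 0 = 90779 + 0 = 90779$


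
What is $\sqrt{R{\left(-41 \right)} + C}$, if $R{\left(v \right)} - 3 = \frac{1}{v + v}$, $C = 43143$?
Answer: $\frac{\sqrt{290113622}}{82} \approx 207.72$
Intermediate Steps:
$R{\left(v \right)} = 3 + \frac{1}{2 v}$ ($R{\left(v \right)} = 3 + \frac{1}{v + v} = 3 + \frac{1}{2 v}$)
$\sqrt{R{\left(-41 \right)} + C} = \sqrt{\left(3 + \frac{1}{2 \left(-41\right)}\right) + 43143} = \sqrt{\left(3 + \frac{1}{2} \left(- \frac{1}{41}\right)\right) + 43143} = \sqrt{\left(3 - \frac{1}{82}\right) + 43143} = \sqrt{\frac{245}{82} + 43143} = \sqrt{\frac{3537971}{82}} = \frac{\sqrt{290113622}}{82}$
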